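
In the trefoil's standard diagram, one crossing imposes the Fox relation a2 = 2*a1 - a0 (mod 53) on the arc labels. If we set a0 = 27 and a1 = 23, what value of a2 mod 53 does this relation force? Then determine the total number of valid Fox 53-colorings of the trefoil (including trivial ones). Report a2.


Step 1: Apply the given crossing relation 2*a1 - a0 - a2 = 0 (mod 53).
  a2 = 2*a1 - a0 mod 53
  a2 = 2*23 - 27 mod 53
  a2 = 46 - 27 mod 53
  a2 = 19 mod 53 = 19
Step 2: The trefoil has determinant 3.
  Number of Fox p-colorings (p prime) is p^2 if p = 3, else p.
  Since 53 does not divide 3, only trivial (constant) colorings exist.
  (So the trial a0 = 27, a1 = 23 with a0 != a1 does NOT extend to a valid coloring of the whole trefoil: the other two crossing relations require 3*(a1 - a0) = 0 (mod 53), which fails.)
  Total colorings = 53
Step 3: a2 = 19, total Fox 53-colorings = 53

19


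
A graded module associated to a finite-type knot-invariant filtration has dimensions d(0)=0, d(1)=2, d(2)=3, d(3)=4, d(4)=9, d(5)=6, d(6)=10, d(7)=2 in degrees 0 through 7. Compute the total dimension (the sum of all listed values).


Total dimension = d(0) + d(1) + ... + d(7)
= 0 + 2 + 3 + 4 + 9 + 6 + 10 + 2
= 36

36


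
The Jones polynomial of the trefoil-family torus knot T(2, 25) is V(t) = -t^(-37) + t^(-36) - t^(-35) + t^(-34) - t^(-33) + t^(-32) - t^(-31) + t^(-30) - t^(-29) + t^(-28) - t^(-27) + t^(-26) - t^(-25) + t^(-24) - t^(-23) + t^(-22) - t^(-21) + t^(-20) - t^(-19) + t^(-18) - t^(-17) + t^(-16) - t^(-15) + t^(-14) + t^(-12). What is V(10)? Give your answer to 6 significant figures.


Substituting t = 10 into V(t) = -t^(-37) + t^(-36) - t^(-35) + t^(-34) - t^(-33) + t^(-32) - t^(-31) + t^(-30) - t^(-29) + t^(-28) - t^(-27) + t^(-26) - t^(-25) + t^(-24) - t^(-23) + t^(-22) - t^(-21) + t^(-20) - t^(-19) + t^(-18) - t^(-17) + t^(-16) - t^(-15) + t^(-14) + t^(-12):
  (-)t^(-37) = -1e-37
  (+)t^(-36) = 1e-36
  (-)t^(-35) = -1e-35
  (+)t^(-34) = 1e-34
  (-)t^(-33) = -1e-33
  (+)t^(-32) = 1e-32
  (-)t^(-31) = -1e-31
  (+)t^(-30) = 1e-30
  (-)t^(-29) = -1e-29
  (+)t^(-28) = 1e-28
  (-)t^(-27) = -1e-27
  (+)t^(-26) = 1e-26
  (-)t^(-25) = -1e-25
  (+)t^(-24) = 1e-24
  (-)t^(-23) = -1e-23
  (+)t^(-22) = 1e-22
  (-)t^(-21) = -1e-21
  (+)t^(-20) = 1e-20
  (-)t^(-19) = -1e-19
  (+)t^(-18) = 1e-18
  (-)t^(-17) = -1e-17
  (+)t^(-16) = 1e-16
  (-)t^(-15) = -1e-15
  (+)t^(-14) = 1e-14
  (+)t^(-12) = 1e-12
Sum = (-1e-37) + (1e-36) + (-1e-35) + (1e-34) + (-1e-33) + (1e-32) + (-1e-31) + (1e-30) + (-1e-29) + (1e-28) + (-1e-27) + (1e-26) + (-1e-25) + (1e-24) + (-1e-23) + (1e-22) + (-1e-21) + (1e-20) + (-1e-19) + (1e-18) + (-1e-17) + (1e-16) + (-1e-15) + (1e-14) + (1e-12)
= 1.009090909e-12
Rounded to 6 significant figures: 1.00909e-12

1.00909e-12


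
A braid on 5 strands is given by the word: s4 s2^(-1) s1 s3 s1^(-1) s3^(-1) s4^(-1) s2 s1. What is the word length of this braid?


The word length counts the number of generators (including inverses).
Listing each generator: s4, s2^(-1), s1, s3, s1^(-1), s3^(-1), s4^(-1), s2, s1
There are 9 generators in this braid word.

9


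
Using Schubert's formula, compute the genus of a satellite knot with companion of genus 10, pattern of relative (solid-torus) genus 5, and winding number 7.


Schubert: g(satellite) = g_rel(pattern) + |winding| * g(companion),
where g_rel(pattern) is the genus of the pattern relative to the solid torus.
= 5 + 7 * 10
= 5 + 70 = 75

75


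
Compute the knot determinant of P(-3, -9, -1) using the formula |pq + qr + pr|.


Step 1: Compute pq + qr + pr.
pq = (-3)*(-9) = 27
qr = (-9)*(-1) = 9
pr = (-3)*(-1) = 3
pq + qr + pr = 27 + 9 + 3 = 39
Step 2: Take absolute value.
det(P(-3,-9,-1)) = |39| = 39

39


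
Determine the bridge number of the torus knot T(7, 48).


The bridge number of T(p,q) is min(p,q).
min(7, 48) = 7

7


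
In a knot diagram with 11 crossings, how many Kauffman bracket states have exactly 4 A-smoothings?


We choose which 4 of 11 crossings get A-smoothings.
C(11, 4) = 11! / (4! * 7!)
= 330

330


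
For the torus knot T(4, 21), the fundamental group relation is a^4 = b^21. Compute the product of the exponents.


The relation is a^4 = b^21.
Product of exponents = 4 * 21
= 84

84


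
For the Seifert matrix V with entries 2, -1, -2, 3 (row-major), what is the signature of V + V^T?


Step 1: V + V^T = [[4, -3], [-3, 6]]
Step 2: trace = 10, det = 15
Step 3: Discriminant = 10^2 - 4*15 = 40
Step 4: Eigenvalues: 8.16228, 1.83772
Step 5: Signature = (# positive eigenvalues) - (# negative eigenvalues) = 2

2


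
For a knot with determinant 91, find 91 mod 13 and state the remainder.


Step 1: A knot is p-colorable if and only if p divides its determinant.
Step 2: Compute 91 mod 13.
91 = 7 * 13 + 0
Step 3: 91 mod 13 = 0
Step 4: The knot is 13-colorable: yes

0


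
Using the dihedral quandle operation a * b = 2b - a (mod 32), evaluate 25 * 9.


25 * 9 = 2*9 - 25 mod 32
= 18 - 25 mod 32
= -7 mod 32 = 25

25


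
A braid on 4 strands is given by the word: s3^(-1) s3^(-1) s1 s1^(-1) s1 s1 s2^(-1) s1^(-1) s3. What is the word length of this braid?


The word length counts the number of generators (including inverses).
Listing each generator: s3^(-1), s3^(-1), s1, s1^(-1), s1, s1, s2^(-1), s1^(-1), s3
There are 9 generators in this braid word.

9


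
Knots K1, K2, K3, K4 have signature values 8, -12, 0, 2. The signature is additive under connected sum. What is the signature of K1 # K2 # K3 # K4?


The signature is additive under connected sum.
signature(K1 # K2 # K3 # K4) = (8) + (-12) + (0) + (2)
= -2

-2


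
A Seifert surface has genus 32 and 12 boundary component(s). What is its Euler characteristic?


chi = 2 - 2g - b
= 2 - 2*32 - 12
= 2 - 64 - 12 = -74

-74


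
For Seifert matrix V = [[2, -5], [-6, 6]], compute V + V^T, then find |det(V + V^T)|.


Step 1: Form V + V^T where V = [[2, -5], [-6, 6]]
  V^T = [[2, -6], [-5, 6]]
  V + V^T = [[4, -11], [-11, 12]]
Step 2: det(V + V^T) = 4*12 - (-11)*(-11)
  = 48 - 121 = -73
Step 3: Knot determinant = |det(V + V^T)| = |-73| = 73

73


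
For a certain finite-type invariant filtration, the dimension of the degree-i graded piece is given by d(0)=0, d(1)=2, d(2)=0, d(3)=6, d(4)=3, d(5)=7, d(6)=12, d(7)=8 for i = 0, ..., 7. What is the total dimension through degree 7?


Total dimension = d(0) + d(1) + ... + d(7)
= 0 + 2 + 0 + 6 + 3 + 7 + 12 + 8
= 38

38


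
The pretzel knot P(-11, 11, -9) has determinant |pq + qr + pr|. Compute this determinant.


Step 1: Compute pq + qr + pr.
pq = (-11)*11 = -121
qr = 11*(-9) = -99
pr = (-11)*(-9) = 99
pq + qr + pr = -121 + (-99) + 99 = -121
Step 2: Take absolute value.
det(P(-11,11,-9)) = |-121| = 121

121


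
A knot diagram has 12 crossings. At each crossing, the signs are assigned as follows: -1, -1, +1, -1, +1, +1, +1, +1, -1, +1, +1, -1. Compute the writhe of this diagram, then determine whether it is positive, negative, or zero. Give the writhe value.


Step 1: Count positive crossings (+1).
Positive crossings: 7
Step 2: Count negative crossings (-1).
Negative crossings: 5
Step 3: Writhe = (positive) - (negative)
w = 7 - 5 = 2
Step 4: |w| = 2, and w is positive

2


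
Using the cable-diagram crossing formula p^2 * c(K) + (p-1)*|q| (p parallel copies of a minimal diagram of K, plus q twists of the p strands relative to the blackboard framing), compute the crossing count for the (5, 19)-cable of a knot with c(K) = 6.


Step 1: Each of the c(K) crossings of the companion diagram becomes p*p = p^2 crossings among the p parallel strands, and each of the |q| twists s_1 s_2 ... s_(p-1) adds (p-1) crossings.
  Crossings = p^2 * c(K) + (p-1)*|q|
Step 2: = 5^2 * 6 + (5-1)*19
Step 3: = 25*6 + 4*19
Step 4: = 150 + 76 = 226

226


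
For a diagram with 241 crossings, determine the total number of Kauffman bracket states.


Each crossing contributes 2 choices (A-smoothing or B-smoothing).
Total states = 2^241 = 3533694129556768659166595001485837031654967793751237916243212402585239552

3533694129556768659166595001485837031654967793751237916243212402585239552


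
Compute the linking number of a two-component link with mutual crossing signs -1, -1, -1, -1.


Step 1: Count positive crossings: 0
Step 2: Count negative crossings: 4
Step 3: Sum of signs = 0 - 4 = -4
Step 4: Linking number = sum/2 = -4/2 = -2

-2


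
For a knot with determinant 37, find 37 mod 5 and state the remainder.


Step 1: A knot is p-colorable if and only if p divides its determinant.
Step 2: Compute 37 mod 5.
37 = 7 * 5 + 2
Step 3: 37 mod 5 = 2
Step 4: The knot is 5-colorable: no

2


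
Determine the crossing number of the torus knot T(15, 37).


For a torus knot T(p, q) with gcd(p,q)=1,
the crossing number is min(p*(q-1), q*(p-1)).
p*(q-1) = 15*36 = 540
q*(p-1) = 37*14 = 518
min(540, 518) = 518

518


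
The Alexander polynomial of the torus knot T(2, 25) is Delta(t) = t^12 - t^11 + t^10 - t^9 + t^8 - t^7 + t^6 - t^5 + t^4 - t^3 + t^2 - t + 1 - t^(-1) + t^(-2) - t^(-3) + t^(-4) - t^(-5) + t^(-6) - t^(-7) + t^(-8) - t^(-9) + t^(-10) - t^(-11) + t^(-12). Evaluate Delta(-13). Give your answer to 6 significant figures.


Substituting t = -13 into Delta(t) = t^12 - t^11 + t^10 - t^9 + t^8 - t^7 + t^6 - t^5 + t^4 - t^3 + t^2 - t + 1 - t^(-1) + t^(-2) - t^(-3) + t^(-4) - t^(-5) + t^(-6) - t^(-7) + t^(-8) - t^(-9) + t^(-10) - t^(-11) + t^(-12):
Term values: (23298085122481) + (1792160394037) + (137858491849) + (10604499373) + (815730721) + (62748517) + (4826809) + (371293) + (28561) + (2197) + (169) + (13) + (1) + (0.0769231) + (0.00591716) + (0.000455166) + (3.50128e-05) + (2.69329e-06) + (2.07176e-07) + (1.59366e-08) + (1.22589e-09) + (9.42996e-11) + (7.25382e-12) + (5.57986e-13) + (4.2922e-14)
Sum = 2.523959222e+13
Rounded to 6 significant figures: 2.52396e+13

2.52396e+13


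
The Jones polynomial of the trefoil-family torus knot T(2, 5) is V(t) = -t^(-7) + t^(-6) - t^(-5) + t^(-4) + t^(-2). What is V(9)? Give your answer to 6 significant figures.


Substituting t = 9 into V(t) = -t^(-7) + t^(-6) - t^(-5) + t^(-4) + t^(-2):
  (-)t^(-7) = -2.09075e-07
  (+)t^(-6) = 1.88168e-06
  (-)t^(-5) = -1.69351e-05
  (+)t^(-4) = 0.000152416
  (+)t^(-2) = 0.0123457
Sum = (-2.09075e-07) + (1.88168e-06) + (-1.69351e-05) + (0.000152416) + (0.0123457)
= 0.01248283232
Rounded to 6 significant figures: 0.0124828

0.0124828


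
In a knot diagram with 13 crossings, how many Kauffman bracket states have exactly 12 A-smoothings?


We choose which 12 of 13 crossings get A-smoothings.
C(13, 12) = 13! / (12! * 1!)
= 13

13


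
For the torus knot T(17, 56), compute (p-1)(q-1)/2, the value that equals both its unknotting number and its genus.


For a torus knot T(p,q), both the unknotting number and genus equal (p-1)(q-1)/2.
= (17-1)(56-1)/2
= 16*55/2
= 880/2 = 440

440


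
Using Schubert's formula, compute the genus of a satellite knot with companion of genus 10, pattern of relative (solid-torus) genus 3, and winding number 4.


Schubert: g(satellite) = g_rel(pattern) + |winding| * g(companion),
where g_rel(pattern) is the genus of the pattern relative to the solid torus.
= 3 + 4 * 10
= 3 + 40 = 43

43


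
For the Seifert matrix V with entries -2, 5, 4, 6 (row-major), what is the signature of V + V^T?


Step 1: V + V^T = [[-4, 9], [9, 12]]
Step 2: trace = 8, det = -129
Step 3: Discriminant = 8^2 - 4*(-129) = 580
Step 4: Eigenvalues: 16.0416, -8.04159
Step 5: Signature = (# positive eigenvalues) - (# negative eigenvalues) = 0

0


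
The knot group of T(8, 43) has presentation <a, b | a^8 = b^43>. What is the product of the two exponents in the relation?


The relation is a^8 = b^43.
Product of exponents = 8 * 43
= 344

344


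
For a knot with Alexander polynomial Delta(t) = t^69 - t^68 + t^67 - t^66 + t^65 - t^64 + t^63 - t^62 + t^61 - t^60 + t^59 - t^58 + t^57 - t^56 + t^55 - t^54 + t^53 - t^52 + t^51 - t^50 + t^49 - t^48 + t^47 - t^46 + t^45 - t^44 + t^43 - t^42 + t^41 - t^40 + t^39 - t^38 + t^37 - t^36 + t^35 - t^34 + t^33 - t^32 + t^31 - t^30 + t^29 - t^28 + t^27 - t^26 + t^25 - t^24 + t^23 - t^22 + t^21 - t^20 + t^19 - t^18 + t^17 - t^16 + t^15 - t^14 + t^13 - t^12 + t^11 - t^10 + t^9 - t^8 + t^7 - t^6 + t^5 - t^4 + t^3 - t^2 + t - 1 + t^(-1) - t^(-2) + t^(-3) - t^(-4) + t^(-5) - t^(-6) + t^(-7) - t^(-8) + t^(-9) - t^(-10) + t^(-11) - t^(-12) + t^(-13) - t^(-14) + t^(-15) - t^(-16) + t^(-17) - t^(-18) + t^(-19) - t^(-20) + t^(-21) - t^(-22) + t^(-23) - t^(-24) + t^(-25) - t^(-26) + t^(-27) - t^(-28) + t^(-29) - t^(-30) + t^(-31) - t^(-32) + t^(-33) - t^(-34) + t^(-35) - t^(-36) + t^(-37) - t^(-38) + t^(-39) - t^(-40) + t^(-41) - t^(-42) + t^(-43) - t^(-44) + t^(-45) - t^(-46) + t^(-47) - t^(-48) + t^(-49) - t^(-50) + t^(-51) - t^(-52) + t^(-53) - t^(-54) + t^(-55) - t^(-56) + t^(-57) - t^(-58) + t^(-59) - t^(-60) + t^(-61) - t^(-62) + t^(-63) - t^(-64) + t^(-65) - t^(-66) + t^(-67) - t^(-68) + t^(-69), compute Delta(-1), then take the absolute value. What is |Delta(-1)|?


Step 1: The polynomial has 139 terms with alternating signs, exponents from 69 down to -69.
Step 2: Substitute t = -1. The i-th term has coefficient (-1)^i and exponent (m-i),
  so its value is (-1)^i * (-1)^(m-i) = (-1)^m = -1 for every i.
Step 3: All 139 terms equal -1, so Delta(-1) = 139 * (-1) = -139
Step 4: |Delta(-1)| = 139

139


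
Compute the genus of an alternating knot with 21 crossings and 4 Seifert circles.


For alternating knots, g = (c - s + 1)/2.
= (21 - 4 + 1)/2
= 18/2 = 9

9


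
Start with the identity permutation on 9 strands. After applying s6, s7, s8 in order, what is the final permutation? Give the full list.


Starting with identity [1, 2, 3, 4, 5, 6, 7, 8, 9].
Apply generators in sequence:
  After s6: [1, 2, 3, 4, 5, 7, 6, 8, 9]
  After s7: [1, 2, 3, 4, 5, 7, 8, 6, 9]
  After s8: [1, 2, 3, 4, 5, 7, 8, 9, 6]
Final permutation: [1, 2, 3, 4, 5, 7, 8, 9, 6]

[1, 2, 3, 4, 5, 7, 8, 9, 6]


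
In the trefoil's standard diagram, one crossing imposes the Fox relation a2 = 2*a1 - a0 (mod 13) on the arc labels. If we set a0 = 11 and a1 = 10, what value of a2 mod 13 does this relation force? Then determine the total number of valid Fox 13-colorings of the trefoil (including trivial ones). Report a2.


Step 1: Apply the given crossing relation 2*a1 - a0 - a2 = 0 (mod 13).
  a2 = 2*a1 - a0 mod 13
  a2 = 2*10 - 11 mod 13
  a2 = 20 - 11 mod 13
  a2 = 9 mod 13 = 9
Step 2: The trefoil has determinant 3.
  Number of Fox p-colorings (p prime) is p^2 if p = 3, else p.
  Since 13 does not divide 3, only trivial (constant) colorings exist.
  (So the trial a0 = 11, a1 = 10 with a0 != a1 does NOT extend to a valid coloring of the whole trefoil: the other two crossing relations require 3*(a1 - a0) = 0 (mod 13), which fails.)
  Total colorings = 13
Step 3: a2 = 9, total Fox 13-colorings = 13

9


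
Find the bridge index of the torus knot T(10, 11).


The bridge number of T(p,q) is min(p,q).
min(10, 11) = 10

10


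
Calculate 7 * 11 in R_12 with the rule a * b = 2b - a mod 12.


7 * 11 = 2*11 - 7 mod 12
= 22 - 7 mod 12
= 15 mod 12 = 3

3


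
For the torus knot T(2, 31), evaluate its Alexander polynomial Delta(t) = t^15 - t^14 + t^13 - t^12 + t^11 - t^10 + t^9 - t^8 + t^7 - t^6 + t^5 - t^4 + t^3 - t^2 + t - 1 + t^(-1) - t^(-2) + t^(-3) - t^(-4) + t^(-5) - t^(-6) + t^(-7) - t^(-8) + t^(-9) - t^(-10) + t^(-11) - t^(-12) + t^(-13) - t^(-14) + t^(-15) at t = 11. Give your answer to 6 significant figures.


Substituting t = 11 into Delta(t) = t^15 - t^14 + t^13 - t^12 + t^11 - t^10 + t^9 - t^8 + t^7 - t^6 + t^5 - t^4 + t^3 - t^2 + t - 1 + t^(-1) - t^(-2) + t^(-3) - t^(-4) + t^(-5) - t^(-6) + t^(-7) - t^(-8) + t^(-9) - t^(-10) + t^(-11) - t^(-12) + t^(-13) - t^(-14) + t^(-15):
Term values: (4177248169415651) + (-379749833583241) + (34522712143931) + (-3138428376721) + (285311670611) + (-25937424601) + (2357947691) + (-214358881) + (19487171) + (-1771561) + (161051) + (-14641) + (1331) + (-121) + (11) + (-1) + (0.0909091) + (-0.00826446) + (0.000751315) + (-6.83013e-05) + (6.20921e-06) + (-5.64474e-07) + (5.13158e-08) + (-4.66507e-09) + (4.24098e-10) + (-3.85543e-11) + (3.50494e-12) + (-3.18631e-13) + (2.89664e-14) + (-2.63331e-15) + (2.39392e-16)
Sum = 3.829144155e+15
Rounded to 6 significant figures: 3.82914e+15

3.82914e+15


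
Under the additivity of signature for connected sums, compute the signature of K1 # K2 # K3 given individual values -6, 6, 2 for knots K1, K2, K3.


The signature is additive under connected sum.
signature(K1 # K2 # K3) = (-6) + (6) + (2)
= 2

2


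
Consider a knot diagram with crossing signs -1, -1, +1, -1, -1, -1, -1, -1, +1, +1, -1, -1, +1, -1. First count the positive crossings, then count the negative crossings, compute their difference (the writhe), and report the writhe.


Step 1: Count positive crossings (+1).
Positive crossings: 4
Step 2: Count negative crossings (-1).
Negative crossings: 10
Step 3: Writhe = (positive) - (negative)
w = 4 - 10 = -6
Step 4: |w| = 6, and w is negative

-6


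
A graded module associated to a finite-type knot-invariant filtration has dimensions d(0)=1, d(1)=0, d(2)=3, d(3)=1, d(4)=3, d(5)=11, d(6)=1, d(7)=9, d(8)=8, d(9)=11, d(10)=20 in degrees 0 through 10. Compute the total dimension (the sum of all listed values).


Total dimension = d(0) + d(1) + ... + d(10)
= 1 + 0 + 3 + 1 + 3 + 11 + 1 + 9 + 8 + 11 + 20
= 68

68


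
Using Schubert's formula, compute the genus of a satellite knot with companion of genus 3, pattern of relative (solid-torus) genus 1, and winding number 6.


Schubert: g(satellite) = g_rel(pattern) + |winding| * g(companion),
where g_rel(pattern) is the genus of the pattern relative to the solid torus.
= 1 + 6 * 3
= 1 + 18 = 19

19


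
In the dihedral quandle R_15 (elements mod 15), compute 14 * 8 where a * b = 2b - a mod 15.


14 * 8 = 2*8 - 14 mod 15
= 16 - 14 mod 15
= 2 mod 15 = 2

2


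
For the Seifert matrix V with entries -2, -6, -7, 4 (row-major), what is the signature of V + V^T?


Step 1: V + V^T = [[-4, -13], [-13, 8]]
Step 2: trace = 4, det = -201
Step 3: Discriminant = 4^2 - 4*(-201) = 820
Step 4: Eigenvalues: 16.3178, -12.3178
Step 5: Signature = (# positive eigenvalues) - (# negative eigenvalues) = 0

0


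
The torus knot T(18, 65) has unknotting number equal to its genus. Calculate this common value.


For a torus knot T(p,q), both the unknotting number and genus equal (p-1)(q-1)/2.
= (18-1)(65-1)/2
= 17*64/2
= 1088/2 = 544

544


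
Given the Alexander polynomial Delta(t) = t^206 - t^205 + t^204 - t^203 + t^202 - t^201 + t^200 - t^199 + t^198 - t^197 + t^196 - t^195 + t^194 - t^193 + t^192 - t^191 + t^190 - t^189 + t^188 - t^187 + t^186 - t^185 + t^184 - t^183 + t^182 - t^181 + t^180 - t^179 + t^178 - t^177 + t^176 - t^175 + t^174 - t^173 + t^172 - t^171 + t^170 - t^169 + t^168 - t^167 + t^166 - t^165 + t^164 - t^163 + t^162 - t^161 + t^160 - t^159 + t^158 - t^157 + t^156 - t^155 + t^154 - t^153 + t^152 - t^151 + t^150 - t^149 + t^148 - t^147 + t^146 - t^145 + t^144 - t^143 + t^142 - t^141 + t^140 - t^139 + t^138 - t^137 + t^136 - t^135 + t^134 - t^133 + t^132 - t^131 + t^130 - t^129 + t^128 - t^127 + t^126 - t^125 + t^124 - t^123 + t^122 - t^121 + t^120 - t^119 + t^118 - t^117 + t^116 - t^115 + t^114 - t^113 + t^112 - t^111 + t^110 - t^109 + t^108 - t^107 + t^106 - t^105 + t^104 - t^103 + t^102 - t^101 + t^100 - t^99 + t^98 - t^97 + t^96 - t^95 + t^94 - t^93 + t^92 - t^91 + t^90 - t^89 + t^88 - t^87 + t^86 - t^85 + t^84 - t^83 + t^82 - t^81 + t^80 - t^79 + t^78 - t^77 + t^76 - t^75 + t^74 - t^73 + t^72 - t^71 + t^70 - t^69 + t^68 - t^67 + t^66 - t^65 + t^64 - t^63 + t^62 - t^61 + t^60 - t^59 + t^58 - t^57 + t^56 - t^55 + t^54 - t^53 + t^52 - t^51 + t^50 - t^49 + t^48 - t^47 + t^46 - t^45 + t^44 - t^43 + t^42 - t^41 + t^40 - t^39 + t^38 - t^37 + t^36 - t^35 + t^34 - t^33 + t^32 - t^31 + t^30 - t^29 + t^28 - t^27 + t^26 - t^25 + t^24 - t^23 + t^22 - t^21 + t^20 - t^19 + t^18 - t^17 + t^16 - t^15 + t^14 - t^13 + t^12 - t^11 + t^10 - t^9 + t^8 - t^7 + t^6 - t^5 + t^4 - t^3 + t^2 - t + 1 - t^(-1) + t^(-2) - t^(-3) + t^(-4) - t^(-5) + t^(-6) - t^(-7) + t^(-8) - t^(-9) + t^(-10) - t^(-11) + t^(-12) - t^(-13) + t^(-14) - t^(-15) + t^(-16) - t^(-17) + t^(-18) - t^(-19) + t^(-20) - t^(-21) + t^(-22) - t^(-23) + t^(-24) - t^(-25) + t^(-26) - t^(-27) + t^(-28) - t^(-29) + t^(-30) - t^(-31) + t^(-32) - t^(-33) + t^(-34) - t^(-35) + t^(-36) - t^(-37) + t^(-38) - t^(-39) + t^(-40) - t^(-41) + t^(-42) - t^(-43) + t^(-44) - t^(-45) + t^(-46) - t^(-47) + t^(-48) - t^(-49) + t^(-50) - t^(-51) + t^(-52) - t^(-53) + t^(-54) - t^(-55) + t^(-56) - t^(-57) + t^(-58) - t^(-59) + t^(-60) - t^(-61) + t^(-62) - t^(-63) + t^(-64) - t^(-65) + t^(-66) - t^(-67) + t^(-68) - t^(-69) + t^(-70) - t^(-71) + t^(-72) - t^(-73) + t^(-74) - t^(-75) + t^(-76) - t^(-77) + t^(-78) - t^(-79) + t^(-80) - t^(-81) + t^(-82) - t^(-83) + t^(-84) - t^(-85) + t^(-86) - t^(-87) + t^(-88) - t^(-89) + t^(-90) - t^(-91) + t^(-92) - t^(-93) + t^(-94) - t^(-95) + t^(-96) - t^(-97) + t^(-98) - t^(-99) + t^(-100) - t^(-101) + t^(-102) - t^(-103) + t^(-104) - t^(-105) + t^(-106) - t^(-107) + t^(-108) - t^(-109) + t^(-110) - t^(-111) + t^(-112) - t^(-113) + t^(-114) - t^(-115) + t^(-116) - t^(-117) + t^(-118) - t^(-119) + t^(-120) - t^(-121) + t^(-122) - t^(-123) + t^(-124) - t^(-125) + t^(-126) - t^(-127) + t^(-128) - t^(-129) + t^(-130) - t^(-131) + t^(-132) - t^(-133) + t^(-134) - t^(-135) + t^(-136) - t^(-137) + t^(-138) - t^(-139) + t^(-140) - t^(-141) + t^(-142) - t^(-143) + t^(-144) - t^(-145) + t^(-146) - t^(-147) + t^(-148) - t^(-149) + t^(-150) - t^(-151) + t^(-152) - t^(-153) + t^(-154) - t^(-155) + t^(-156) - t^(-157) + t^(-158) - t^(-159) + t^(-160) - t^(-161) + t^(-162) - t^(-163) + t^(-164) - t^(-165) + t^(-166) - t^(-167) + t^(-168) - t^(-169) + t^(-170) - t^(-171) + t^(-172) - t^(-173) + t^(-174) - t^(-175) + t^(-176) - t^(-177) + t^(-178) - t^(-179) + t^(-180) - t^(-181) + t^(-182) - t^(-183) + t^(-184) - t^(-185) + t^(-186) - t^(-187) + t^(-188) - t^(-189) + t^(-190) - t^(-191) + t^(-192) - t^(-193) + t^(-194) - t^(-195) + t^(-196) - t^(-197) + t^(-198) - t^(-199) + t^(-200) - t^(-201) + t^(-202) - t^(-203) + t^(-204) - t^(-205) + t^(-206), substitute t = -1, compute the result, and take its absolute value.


Step 1: The polynomial has 413 terms with alternating signs, exponents from 206 down to -206.
Step 2: Substitute t = -1. The i-th term has coefficient (-1)^i and exponent (m-i),
  so its value is (-1)^i * (-1)^(m-i) = (-1)^m = 1 for every i.
Step 3: All 413 terms equal 1, so Delta(-1) = 413 * (1) = 413
Step 4: |Delta(-1)| = 413

413


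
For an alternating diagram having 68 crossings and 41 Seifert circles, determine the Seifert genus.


For alternating knots, g = (c - s + 1)/2.
= (68 - 41 + 1)/2
= 28/2 = 14

14


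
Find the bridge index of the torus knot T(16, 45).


The bridge number of T(p,q) is min(p,q).
min(16, 45) = 16

16


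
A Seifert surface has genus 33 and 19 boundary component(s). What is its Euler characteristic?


chi = 2 - 2g - b
= 2 - 2*33 - 19
= 2 - 66 - 19 = -83

-83


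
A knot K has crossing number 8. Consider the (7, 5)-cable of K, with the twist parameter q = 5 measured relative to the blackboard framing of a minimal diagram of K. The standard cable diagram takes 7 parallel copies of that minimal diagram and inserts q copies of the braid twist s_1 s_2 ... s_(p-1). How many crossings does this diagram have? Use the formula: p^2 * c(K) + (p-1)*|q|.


Step 1: Each of the c(K) crossings of the companion diagram becomes p*p = p^2 crossings among the p parallel strands, and each of the |q| twists s_1 s_2 ... s_(p-1) adds (p-1) crossings.
  Crossings = p^2 * c(K) + (p-1)*|q|
Step 2: = 7^2 * 8 + (7-1)*5
Step 3: = 49*8 + 6*5
Step 4: = 392 + 30 = 422

422


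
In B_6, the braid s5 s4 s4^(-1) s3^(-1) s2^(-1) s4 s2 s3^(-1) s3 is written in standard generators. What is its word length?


The word length counts the number of generators (including inverses).
Listing each generator: s5, s4, s4^(-1), s3^(-1), s2^(-1), s4, s2, s3^(-1), s3
There are 9 generators in this braid word.

9


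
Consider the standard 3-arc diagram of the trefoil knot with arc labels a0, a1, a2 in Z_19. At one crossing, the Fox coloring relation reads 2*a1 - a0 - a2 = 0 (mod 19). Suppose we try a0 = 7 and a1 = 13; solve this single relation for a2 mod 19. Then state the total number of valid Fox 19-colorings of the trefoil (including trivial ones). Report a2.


Step 1: Apply the given crossing relation 2*a1 - a0 - a2 = 0 (mod 19).
  a2 = 2*a1 - a0 mod 19
  a2 = 2*13 - 7 mod 19
  a2 = 26 - 7 mod 19
  a2 = 19 mod 19 = 0
Step 2: The trefoil has determinant 3.
  Number of Fox p-colorings (p prime) is p^2 if p = 3, else p.
  Since 19 does not divide 3, only trivial (constant) colorings exist.
  (So the trial a0 = 7, a1 = 13 with a0 != a1 does NOT extend to a valid coloring of the whole trefoil: the other two crossing relations require 3*(a1 - a0) = 0 (mod 19), which fails.)
  Total colorings = 19
Step 3: a2 = 0, total Fox 19-colorings = 19

0


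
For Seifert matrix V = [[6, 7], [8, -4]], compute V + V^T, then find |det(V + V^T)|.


Step 1: Form V + V^T where V = [[6, 7], [8, -4]]
  V^T = [[6, 8], [7, -4]]
  V + V^T = [[12, 15], [15, -8]]
Step 2: det(V + V^T) = 12*(-8) - 15*15
  = -96 - 225 = -321
Step 3: Knot determinant = |det(V + V^T)| = |-321| = 321

321


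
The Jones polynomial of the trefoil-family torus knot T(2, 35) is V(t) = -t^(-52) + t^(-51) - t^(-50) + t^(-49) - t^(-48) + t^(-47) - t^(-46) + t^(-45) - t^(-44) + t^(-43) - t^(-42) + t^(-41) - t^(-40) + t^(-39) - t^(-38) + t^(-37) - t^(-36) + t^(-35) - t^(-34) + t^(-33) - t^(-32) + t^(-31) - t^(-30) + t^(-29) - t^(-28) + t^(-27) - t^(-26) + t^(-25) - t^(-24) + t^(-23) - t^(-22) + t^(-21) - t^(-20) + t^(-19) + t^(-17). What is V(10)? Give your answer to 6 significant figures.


Substituting t = 10 into V(t) = -t^(-52) + t^(-51) - t^(-50) + t^(-49) - t^(-48) + t^(-47) - t^(-46) + t^(-45) - t^(-44) + t^(-43) - t^(-42) + t^(-41) - t^(-40) + t^(-39) - t^(-38) + t^(-37) - t^(-36) + t^(-35) - t^(-34) + t^(-33) - t^(-32) + t^(-31) - t^(-30) + t^(-29) - t^(-28) + t^(-27) - t^(-26) + t^(-25) - t^(-24) + t^(-23) - t^(-22) + t^(-21) - t^(-20) + t^(-19) + t^(-17):
  (-)t^(-52) = -1e-52
  (+)t^(-51) = 1e-51
  (-)t^(-50) = -1e-50
  (+)t^(-49) = 1e-49
  (-)t^(-48) = -1e-48
  (+)t^(-47) = 1e-47
  (-)t^(-46) = -1e-46
  (+)t^(-45) = 1e-45
  (-)t^(-44) = -1e-44
  (+)t^(-43) = 1e-43
  (-)t^(-42) = -1e-42
  (+)t^(-41) = 1e-41
  (-)t^(-40) = -1e-40
  (+)t^(-39) = 1e-39
  (-)t^(-38) = -1e-38
  (+)t^(-37) = 1e-37
  (-)t^(-36) = -1e-36
  (+)t^(-35) = 1e-35
  (-)t^(-34) = -1e-34
  (+)t^(-33) = 1e-33
  (-)t^(-32) = -1e-32
  (+)t^(-31) = 1e-31
  (-)t^(-30) = -1e-30
  (+)t^(-29) = 1e-29
  (-)t^(-28) = -1e-28
  (+)t^(-27) = 1e-27
  (-)t^(-26) = -1e-26
  (+)t^(-25) = 1e-25
  (-)t^(-24) = -1e-24
  (+)t^(-23) = 1e-23
  (-)t^(-22) = -1e-22
  (+)t^(-21) = 1e-21
  (-)t^(-20) = -1e-20
  (+)t^(-19) = 1e-19
  (+)t^(-17) = 1e-17
Sum = (-1e-52) + (1e-51) + (-1e-50) + (1e-49) + (-1e-48) + (1e-47) + (-1e-46) + (1e-45) + (-1e-44) + (1e-43) + (-1e-42) + (1e-41) + (-1e-40) + (1e-39) + (-1e-38) + (1e-37) + (-1e-36) + (1e-35) + (-1e-34) + (1e-33) + (-1e-32) + (1e-31) + (-1e-30) + (1e-29) + (-1e-28) + (1e-27) + (-1e-26) + (1e-25) + (-1e-24) + (1e-23) + (-1e-22) + (1e-21) + (-1e-20) + (1e-19) + (1e-17)
= 1.009090909e-17
Rounded to 6 significant figures: 1.00909e-17

1.00909e-17


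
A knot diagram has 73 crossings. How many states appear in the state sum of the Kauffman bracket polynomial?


Each crossing contributes 2 choices (A-smoothing or B-smoothing).
Total states = 2^73 = 9444732965739290427392

9444732965739290427392


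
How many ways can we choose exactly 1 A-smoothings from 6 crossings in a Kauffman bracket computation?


We choose which 1 of 6 crossings get A-smoothings.
C(6, 1) = 6! / (1! * 5!)
= 6

6


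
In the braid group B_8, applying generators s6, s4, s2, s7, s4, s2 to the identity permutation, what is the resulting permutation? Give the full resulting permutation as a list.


Starting with identity [1, 2, 3, 4, 5, 6, 7, 8].
Apply generators in sequence:
  After s6: [1, 2, 3, 4, 5, 7, 6, 8]
  After s4: [1, 2, 3, 5, 4, 7, 6, 8]
  After s2: [1, 3, 2, 5, 4, 7, 6, 8]
  After s7: [1, 3, 2, 5, 4, 7, 8, 6]
  After s4: [1, 3, 2, 4, 5, 7, 8, 6]
  After s2: [1, 2, 3, 4, 5, 7, 8, 6]
Final permutation: [1, 2, 3, 4, 5, 7, 8, 6]

[1, 2, 3, 4, 5, 7, 8, 6]


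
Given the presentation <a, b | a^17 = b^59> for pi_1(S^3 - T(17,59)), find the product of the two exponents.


The relation is a^17 = b^59.
Product of exponents = 17 * 59
= 1003

1003


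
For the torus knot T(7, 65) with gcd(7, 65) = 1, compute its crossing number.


For a torus knot T(p, q) with gcd(p,q)=1,
the crossing number is min(p*(q-1), q*(p-1)).
p*(q-1) = 7*64 = 448
q*(p-1) = 65*6 = 390
min(448, 390) = 390

390


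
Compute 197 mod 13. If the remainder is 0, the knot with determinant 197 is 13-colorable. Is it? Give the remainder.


Step 1: A knot is p-colorable if and only if p divides its determinant.
Step 2: Compute 197 mod 13.
197 = 15 * 13 + 2
Step 3: 197 mod 13 = 2
Step 4: The knot is 13-colorable: no

2


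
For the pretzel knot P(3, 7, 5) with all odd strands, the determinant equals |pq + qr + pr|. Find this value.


Step 1: Compute pq + qr + pr.
pq = 3*7 = 21
qr = 7*5 = 35
pr = 3*5 = 15
pq + qr + pr = 21 + 35 + 15 = 71
Step 2: Take absolute value.
det(P(3,7,5)) = |71| = 71

71


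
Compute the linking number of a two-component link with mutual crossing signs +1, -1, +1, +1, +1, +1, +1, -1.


Step 1: Count positive crossings: 6
Step 2: Count negative crossings: 2
Step 3: Sum of signs = 6 - 2 = 4
Step 4: Linking number = sum/2 = 4/2 = 2

2


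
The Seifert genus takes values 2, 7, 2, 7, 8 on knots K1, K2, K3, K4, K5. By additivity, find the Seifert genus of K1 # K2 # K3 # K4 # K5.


The Seifert genus is additive under connected sum.
Seifert genus(K1 # K2 # K3 # K4 # K5) = (2) + (7) + (2) + (7) + (8)
= 26

26


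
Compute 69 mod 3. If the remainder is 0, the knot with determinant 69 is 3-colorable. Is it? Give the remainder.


Step 1: A knot is p-colorable if and only if p divides its determinant.
Step 2: Compute 69 mod 3.
69 = 23 * 3 + 0
Step 3: 69 mod 3 = 0
Step 4: The knot is 3-colorable: yes

0


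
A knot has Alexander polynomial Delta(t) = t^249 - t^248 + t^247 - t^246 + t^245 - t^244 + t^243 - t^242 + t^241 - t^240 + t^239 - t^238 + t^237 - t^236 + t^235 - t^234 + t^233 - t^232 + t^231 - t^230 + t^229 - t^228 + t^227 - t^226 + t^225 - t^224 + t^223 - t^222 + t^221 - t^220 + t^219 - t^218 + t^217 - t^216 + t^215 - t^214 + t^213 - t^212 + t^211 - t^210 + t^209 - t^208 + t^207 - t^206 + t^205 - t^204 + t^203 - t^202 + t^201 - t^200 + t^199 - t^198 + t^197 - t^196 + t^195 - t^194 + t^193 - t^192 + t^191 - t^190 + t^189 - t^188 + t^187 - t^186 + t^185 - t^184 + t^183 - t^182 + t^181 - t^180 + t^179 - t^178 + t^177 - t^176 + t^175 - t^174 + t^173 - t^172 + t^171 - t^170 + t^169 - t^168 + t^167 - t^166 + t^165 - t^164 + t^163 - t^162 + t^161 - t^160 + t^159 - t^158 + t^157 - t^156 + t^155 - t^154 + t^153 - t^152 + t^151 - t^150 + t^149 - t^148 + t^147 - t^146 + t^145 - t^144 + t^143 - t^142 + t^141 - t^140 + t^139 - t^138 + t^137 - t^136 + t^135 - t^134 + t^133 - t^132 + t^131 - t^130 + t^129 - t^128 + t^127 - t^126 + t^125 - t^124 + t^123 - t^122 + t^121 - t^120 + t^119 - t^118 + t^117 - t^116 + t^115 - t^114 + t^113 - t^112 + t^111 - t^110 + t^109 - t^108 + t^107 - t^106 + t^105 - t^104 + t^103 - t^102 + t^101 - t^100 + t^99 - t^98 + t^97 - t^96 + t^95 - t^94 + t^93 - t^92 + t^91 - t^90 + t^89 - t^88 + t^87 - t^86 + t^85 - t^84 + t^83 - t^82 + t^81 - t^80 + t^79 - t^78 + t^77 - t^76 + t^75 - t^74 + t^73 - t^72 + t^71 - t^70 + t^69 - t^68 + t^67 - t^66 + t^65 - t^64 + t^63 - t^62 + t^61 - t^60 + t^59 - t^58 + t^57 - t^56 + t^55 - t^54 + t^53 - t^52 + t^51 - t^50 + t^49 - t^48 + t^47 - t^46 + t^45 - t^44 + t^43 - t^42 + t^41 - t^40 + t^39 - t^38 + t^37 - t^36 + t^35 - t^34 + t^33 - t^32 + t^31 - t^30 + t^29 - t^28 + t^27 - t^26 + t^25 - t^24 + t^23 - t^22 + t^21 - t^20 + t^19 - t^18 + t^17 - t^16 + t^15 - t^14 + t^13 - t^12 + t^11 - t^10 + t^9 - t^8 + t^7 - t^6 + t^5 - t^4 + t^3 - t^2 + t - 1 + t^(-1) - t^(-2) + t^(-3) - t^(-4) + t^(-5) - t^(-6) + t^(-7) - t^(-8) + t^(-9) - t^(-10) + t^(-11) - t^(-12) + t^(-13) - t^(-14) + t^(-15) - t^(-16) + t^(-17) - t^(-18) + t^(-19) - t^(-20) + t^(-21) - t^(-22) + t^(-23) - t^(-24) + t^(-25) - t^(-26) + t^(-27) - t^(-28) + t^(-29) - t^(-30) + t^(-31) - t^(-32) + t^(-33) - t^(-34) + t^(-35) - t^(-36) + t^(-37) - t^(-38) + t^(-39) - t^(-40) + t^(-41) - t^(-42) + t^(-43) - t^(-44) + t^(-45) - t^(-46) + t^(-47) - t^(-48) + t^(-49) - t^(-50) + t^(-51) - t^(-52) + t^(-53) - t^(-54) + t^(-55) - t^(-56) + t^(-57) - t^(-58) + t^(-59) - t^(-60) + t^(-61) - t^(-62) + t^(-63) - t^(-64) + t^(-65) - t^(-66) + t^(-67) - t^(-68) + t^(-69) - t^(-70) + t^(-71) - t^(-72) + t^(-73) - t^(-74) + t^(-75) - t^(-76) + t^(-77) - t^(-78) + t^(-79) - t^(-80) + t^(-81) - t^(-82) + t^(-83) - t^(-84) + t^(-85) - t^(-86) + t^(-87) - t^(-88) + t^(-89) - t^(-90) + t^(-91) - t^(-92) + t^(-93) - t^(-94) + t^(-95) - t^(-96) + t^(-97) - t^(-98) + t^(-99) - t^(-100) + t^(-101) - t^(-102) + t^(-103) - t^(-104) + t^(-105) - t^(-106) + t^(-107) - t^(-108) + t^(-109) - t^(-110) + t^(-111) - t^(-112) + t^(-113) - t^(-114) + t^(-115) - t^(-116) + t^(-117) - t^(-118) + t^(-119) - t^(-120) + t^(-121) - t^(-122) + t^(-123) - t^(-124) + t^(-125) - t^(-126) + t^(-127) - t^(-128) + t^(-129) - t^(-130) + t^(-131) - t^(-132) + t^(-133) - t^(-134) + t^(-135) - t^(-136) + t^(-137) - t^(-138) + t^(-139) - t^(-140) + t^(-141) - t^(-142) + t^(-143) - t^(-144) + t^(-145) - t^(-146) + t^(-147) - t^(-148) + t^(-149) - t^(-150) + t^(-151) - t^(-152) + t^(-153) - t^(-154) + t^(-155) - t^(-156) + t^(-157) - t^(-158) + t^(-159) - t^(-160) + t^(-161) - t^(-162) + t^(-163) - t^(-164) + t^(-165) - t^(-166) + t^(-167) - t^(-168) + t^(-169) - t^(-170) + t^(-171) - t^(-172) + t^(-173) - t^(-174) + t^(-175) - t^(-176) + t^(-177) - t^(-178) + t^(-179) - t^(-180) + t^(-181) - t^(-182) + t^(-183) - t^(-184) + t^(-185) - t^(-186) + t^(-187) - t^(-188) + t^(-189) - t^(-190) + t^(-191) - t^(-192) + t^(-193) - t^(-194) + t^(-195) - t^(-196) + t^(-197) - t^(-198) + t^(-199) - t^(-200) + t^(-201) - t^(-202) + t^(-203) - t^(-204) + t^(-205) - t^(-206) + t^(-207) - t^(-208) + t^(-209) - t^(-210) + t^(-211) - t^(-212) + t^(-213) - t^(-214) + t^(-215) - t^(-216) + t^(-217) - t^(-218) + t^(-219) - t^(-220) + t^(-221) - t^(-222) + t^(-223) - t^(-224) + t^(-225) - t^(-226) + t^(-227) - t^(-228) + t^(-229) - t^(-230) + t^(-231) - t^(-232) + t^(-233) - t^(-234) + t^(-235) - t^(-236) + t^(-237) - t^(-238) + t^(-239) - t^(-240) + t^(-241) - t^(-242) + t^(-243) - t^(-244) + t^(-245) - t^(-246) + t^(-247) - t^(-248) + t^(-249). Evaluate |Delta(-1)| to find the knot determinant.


Step 1: The polynomial has 499 terms with alternating signs, exponents from 249 down to -249.
Step 2: Substitute t = -1. The i-th term has coefficient (-1)^i and exponent (m-i),
  so its value is (-1)^i * (-1)^(m-i) = (-1)^m = -1 for every i.
Step 3: All 499 terms equal -1, so Delta(-1) = 499 * (-1) = -499
Step 4: |Delta(-1)| = 499

499


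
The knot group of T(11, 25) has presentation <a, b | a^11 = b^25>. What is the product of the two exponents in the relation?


The relation is a^11 = b^25.
Product of exponents = 11 * 25
= 275

275


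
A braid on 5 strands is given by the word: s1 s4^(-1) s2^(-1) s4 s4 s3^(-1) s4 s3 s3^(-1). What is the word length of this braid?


The word length counts the number of generators (including inverses).
Listing each generator: s1, s4^(-1), s2^(-1), s4, s4, s3^(-1), s4, s3, s3^(-1)
There are 9 generators in this braid word.

9


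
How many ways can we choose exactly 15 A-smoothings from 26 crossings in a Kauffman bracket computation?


We choose which 15 of 26 crossings get A-smoothings.
C(26, 15) = 26! / (15! * 11!)
= 7726160

7726160


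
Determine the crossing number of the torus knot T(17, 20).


For a torus knot T(p, q) with gcd(p,q)=1,
the crossing number is min(p*(q-1), q*(p-1)).
p*(q-1) = 17*19 = 323
q*(p-1) = 20*16 = 320
min(323, 320) = 320

320


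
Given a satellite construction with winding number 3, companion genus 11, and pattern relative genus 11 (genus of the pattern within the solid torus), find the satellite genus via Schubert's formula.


Schubert: g(satellite) = g_rel(pattern) + |winding| * g(companion),
where g_rel(pattern) is the genus of the pattern relative to the solid torus.
= 11 + 3 * 11
= 11 + 33 = 44

44


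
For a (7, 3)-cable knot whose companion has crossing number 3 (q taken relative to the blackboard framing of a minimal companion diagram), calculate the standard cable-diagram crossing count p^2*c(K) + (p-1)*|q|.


Step 1: Each of the c(K) crossings of the companion diagram becomes p*p = p^2 crossings among the p parallel strands, and each of the |q| twists s_1 s_2 ... s_(p-1) adds (p-1) crossings.
  Crossings = p^2 * c(K) + (p-1)*|q|
Step 2: = 7^2 * 3 + (7-1)*3
Step 3: = 49*3 + 6*3
Step 4: = 147 + 18 = 165

165


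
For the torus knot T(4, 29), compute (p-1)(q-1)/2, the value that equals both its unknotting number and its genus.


For a torus knot T(p,q), both the unknotting number and genus equal (p-1)(q-1)/2.
= (4-1)(29-1)/2
= 3*28/2
= 84/2 = 42

42


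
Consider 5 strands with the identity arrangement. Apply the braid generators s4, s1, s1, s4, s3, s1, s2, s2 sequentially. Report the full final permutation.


Starting with identity [1, 2, 3, 4, 5].
Apply generators in sequence:
  After s4: [1, 2, 3, 5, 4]
  After s1: [2, 1, 3, 5, 4]
  After s1: [1, 2, 3, 5, 4]
  After s4: [1, 2, 3, 4, 5]
  After s3: [1, 2, 4, 3, 5]
  After s1: [2, 1, 4, 3, 5]
  After s2: [2, 4, 1, 3, 5]
  After s2: [2, 1, 4, 3, 5]
Final permutation: [2, 1, 4, 3, 5]

[2, 1, 4, 3, 5]


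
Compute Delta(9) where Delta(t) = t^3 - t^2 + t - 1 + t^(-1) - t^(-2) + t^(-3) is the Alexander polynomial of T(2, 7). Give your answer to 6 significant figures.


Substituting t = 9 into Delta(t) = t^3 - t^2 + t - 1 + t^(-1) - t^(-2) + t^(-3):
Term values: (729) + (-81) + (9) + (-1) + (0.111111) + (-0.0123457) + (0.00137174)
Sum = 656.1001372
Rounded to 6 significant figures: 656.1

656.1


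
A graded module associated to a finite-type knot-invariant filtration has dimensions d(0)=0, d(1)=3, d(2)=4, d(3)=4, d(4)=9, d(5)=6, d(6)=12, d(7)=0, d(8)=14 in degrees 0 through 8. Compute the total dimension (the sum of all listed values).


Total dimension = d(0) + d(1) + ... + d(8)
= 0 + 3 + 4 + 4 + 9 + 6 + 12 + 0 + 14
= 52

52


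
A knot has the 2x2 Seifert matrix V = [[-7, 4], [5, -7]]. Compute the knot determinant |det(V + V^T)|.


Step 1: Form V + V^T where V = [[-7, 4], [5, -7]]
  V^T = [[-7, 5], [4, -7]]
  V + V^T = [[-14, 9], [9, -14]]
Step 2: det(V + V^T) = (-14)*(-14) - 9*9
  = 196 - 81 = 115
Step 3: Knot determinant = |det(V + V^T)| = |115| = 115

115


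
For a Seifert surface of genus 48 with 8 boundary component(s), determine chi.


chi = 2 - 2g - b
= 2 - 2*48 - 8
= 2 - 96 - 8 = -102

-102


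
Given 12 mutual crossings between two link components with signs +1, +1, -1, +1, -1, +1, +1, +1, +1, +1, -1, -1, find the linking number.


Step 1: Count positive crossings: 8
Step 2: Count negative crossings: 4
Step 3: Sum of signs = 8 - 4 = 4
Step 4: Linking number = sum/2 = 4/2 = 2

2


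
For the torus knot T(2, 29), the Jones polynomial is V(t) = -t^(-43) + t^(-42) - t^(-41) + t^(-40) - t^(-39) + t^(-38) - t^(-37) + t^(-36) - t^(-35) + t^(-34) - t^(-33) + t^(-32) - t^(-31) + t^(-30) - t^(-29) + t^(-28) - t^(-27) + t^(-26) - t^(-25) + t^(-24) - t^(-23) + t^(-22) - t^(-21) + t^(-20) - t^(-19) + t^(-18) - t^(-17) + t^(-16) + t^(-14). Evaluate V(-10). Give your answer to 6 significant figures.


Substituting t = -10 into V(t) = -t^(-43) + t^(-42) - t^(-41) + t^(-40) - t^(-39) + t^(-38) - t^(-37) + t^(-36) - t^(-35) + t^(-34) - t^(-33) + t^(-32) - t^(-31) + t^(-30) - t^(-29) + t^(-28) - t^(-27) + t^(-26) - t^(-25) + t^(-24) - t^(-23) + t^(-22) - t^(-21) + t^(-20) - t^(-19) + t^(-18) - t^(-17) + t^(-16) + t^(-14):
  (-)t^(-43) = 1e-43
  (+)t^(-42) = 1e-42
  (-)t^(-41) = 1e-41
  (+)t^(-40) = 1e-40
  (-)t^(-39) = 1e-39
  (+)t^(-38) = 1e-38
  (-)t^(-37) = 1e-37
  (+)t^(-36) = 1e-36
  (-)t^(-35) = 1e-35
  (+)t^(-34) = 1e-34
  (-)t^(-33) = 1e-33
  (+)t^(-32) = 1e-32
  (-)t^(-31) = 1e-31
  (+)t^(-30) = 1e-30
  (-)t^(-29) = 1e-29
  (+)t^(-28) = 1e-28
  (-)t^(-27) = 1e-27
  (+)t^(-26) = 1e-26
  (-)t^(-25) = 1e-25
  (+)t^(-24) = 1e-24
  (-)t^(-23) = 1e-23
  (+)t^(-22) = 1e-22
  (-)t^(-21) = 1e-21
  (+)t^(-20) = 1e-20
  (-)t^(-19) = 1e-19
  (+)t^(-18) = 1e-18
  (-)t^(-17) = 1e-17
  (+)t^(-16) = 1e-16
  (+)t^(-14) = 1e-14
Sum = (1e-43) + (1e-42) + (1e-41) + (1e-40) + (1e-39) + (1e-38) + (1e-37) + (1e-36) + (1e-35) + (1e-34) + (1e-33) + (1e-32) + (1e-31) + (1e-30) + (1e-29) + (1e-28) + (1e-27) + (1e-26) + (1e-25) + (1e-24) + (1e-23) + (1e-22) + (1e-21) + (1e-20) + (1e-19) + (1e-18) + (1e-17) + (1e-16) + (1e-14)
= 1.011111111e-14
Rounded to 6 significant figures: 1.01111e-14

1.01111e-14
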